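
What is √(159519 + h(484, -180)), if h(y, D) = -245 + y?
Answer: 23*√302 ≈ 399.70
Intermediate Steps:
√(159519 + h(484, -180)) = √(159519 + (-245 + 484)) = √(159519 + 239) = √159758 = 23*√302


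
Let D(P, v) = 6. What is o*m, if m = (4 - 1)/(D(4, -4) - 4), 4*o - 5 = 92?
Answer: 291/8 ≈ 36.375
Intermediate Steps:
o = 97/4 (o = 5/4 + (¼)*92 = 5/4 + 23 = 97/4 ≈ 24.250)
m = 3/2 (m = (4 - 1)/(6 - 4) = 3/2 ≈ 1.5000)
o*m = (97/4)*(3/2) = 291/8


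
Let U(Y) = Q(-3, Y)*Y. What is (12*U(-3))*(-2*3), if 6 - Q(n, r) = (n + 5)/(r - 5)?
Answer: 1350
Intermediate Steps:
Q(n, r) = 6 - (5 + n)/(-5 + r) (Q(n, r) = 6 - (n + 5)/(r - 5) = 6 - (5 + n)/(-5 + r))
U(Y) = Y*(-32 + 6*Y)/(-5 + Y) (U(Y) = ((-35 - 1*(-3) + 6*Y)/(-5 + Y))*Y = ((-35 + 3 + 6*Y)/(-5 + Y))*Y = ((-32 + 6*Y)/(-5 + Y))*Y = Y*(-32 + 6*Y)/(-5 + Y))
(12*U(-3))*(-2*3) = (12*(2*(-3)*(-16 + 3*(-3))/(-5 - 3)))*(-2*3) = (12*(2*(-3)*(-16 - 9)/(-8)))*(-6) = (12*(2*(-3)*(-⅛)*(-25)))*(-6) = (12*(-75/4))*(-6) = -225*(-6) = 1350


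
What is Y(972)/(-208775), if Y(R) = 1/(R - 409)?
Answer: -1/117540325 ≈ -8.5077e-9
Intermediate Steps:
Y(R) = 1/(-409 + R)
Y(972)/(-208775) = 1/((-409 + 972)*(-208775)) = -1/208775/563 = (1/563)*(-1/208775) = -1/117540325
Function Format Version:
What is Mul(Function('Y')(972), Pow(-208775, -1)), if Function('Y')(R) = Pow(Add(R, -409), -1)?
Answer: Rational(-1, 117540325) ≈ -8.5077e-9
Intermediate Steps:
Function('Y')(R) = Pow(Add(-409, R), -1)
Mul(Function('Y')(972), Pow(-208775, -1)) = Mul(Pow(Add(-409, 972), -1), Pow(-208775, -1)) = Mul(Pow(563, -1), Rational(-1, 208775)) = Mul(Rational(1, 563), Rational(-1, 208775)) = Rational(-1, 117540325)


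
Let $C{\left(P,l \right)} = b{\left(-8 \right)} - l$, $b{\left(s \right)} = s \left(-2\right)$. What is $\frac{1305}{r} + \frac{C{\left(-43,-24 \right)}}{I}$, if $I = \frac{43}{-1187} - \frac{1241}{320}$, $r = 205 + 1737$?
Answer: $- \frac{27565661965}{2887418034} \approx -9.5468$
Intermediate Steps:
$r = 1942$
$I = - \frac{1486827}{379840}$ ($I = 43 \left(- \frac{1}{1187}\right) - \frac{1241}{320} = - \frac{43}{1187} - \frac{1241}{320} = - \frac{1486827}{379840} \approx -3.9144$)
$b{\left(s \right)} = - 2 s$
$C{\left(P,l \right)} = 16 - l$ ($C{\left(P,l \right)} = \left(-2\right) \left(-8\right) - l = 16 - l$)
$\frac{1305}{r} + \frac{C{\left(-43,-24 \right)}}{I} = \frac{1305}{1942} + \frac{16 - -24}{- \frac{1486827}{379840}} = 1305 \cdot \frac{1}{1942} + \left(16 + 24\right) \left(- \frac{379840}{1486827}\right) = \frac{1305}{1942} + 40 \left(- \frac{379840}{1486827}\right) = \frac{1305}{1942} - \frac{15193600}{1486827} = - \frac{27565661965}{2887418034}$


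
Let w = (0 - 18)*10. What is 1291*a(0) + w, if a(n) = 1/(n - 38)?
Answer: -8131/38 ≈ -213.97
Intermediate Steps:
w = -180 (w = -18*10 = -180)
a(n) = 1/(-38 + n)
1291*a(0) + w = 1291/(-38 + 0) - 180 = 1291/(-38) - 180 = 1291*(-1/38) - 180 = -1291/38 - 180 = -8131/38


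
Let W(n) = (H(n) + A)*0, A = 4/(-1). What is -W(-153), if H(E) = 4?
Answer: 0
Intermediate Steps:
A = -4 (A = 4*(-1) = -4)
W(n) = 0 (W(n) = (4 - 4)*0 = 0*0 = 0)
-W(-153) = -1*0 = 0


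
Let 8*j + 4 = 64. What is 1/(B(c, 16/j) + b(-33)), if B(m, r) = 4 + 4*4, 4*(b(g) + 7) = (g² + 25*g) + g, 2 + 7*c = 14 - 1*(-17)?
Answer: 4/283 ≈ 0.014134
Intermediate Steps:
c = 29/7 (c = -2/7 + (14 - 1*(-17))/7 = -2/7 + (14 + 17)/7 = -2/7 + (⅐)*31 = -2/7 + 31/7 = 29/7 ≈ 4.1429)
j = 15/2 (j = -½ + (⅛)*64 = -½ + 8 = 15/2 ≈ 7.5000)
b(g) = -7 + g²/4 + 13*g/2 (b(g) = -7 + ((g² + 25*g) + g)/4 = -7 + (g² + 26*g)/4 = -7 + (g²/4 + 13*g/2) = -7 + g²/4 + 13*g/2)
B(m, r) = 20 (B(m, r) = 4 + 16 = 20)
1/(B(c, 16/j) + b(-33)) = 1/(20 + (-7 + (¼)*(-33)² + (13/2)*(-33))) = 1/(20 + (-7 + (¼)*1089 - 429/2)) = 1/(20 + (-7 + 1089/4 - 429/2)) = 1/(20 + 203/4) = 1/(283/4) = 4/283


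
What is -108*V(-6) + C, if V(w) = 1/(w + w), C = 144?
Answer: 153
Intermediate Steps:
V(w) = 1/(2*w)
-108*V(-6) + C = -54/(-6) + 144 = -54*(-1)/6 + 144 = -108*(-1/12) + 144 = 9 + 144 = 153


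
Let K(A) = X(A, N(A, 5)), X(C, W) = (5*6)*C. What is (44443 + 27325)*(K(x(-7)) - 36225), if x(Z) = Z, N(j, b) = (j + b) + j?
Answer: -2614867080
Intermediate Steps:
N(j, b) = b + 2*j (N(j, b) = (b + j) + j = b + 2*j)
X(C, W) = 30*C
K(A) = 30*A
(44443 + 27325)*(K(x(-7)) - 36225) = (44443 + 27325)*(30*(-7) - 36225) = 71768*(-210 - 36225) = 71768*(-36435) = -2614867080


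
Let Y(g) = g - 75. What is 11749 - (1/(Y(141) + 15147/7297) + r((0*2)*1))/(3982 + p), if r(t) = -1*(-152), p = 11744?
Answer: 91781641206581/7811874774 ≈ 11749.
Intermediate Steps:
Y(g) = -75 + g
r(t) = 152
11749 - (1/(Y(141) + 15147/7297) + r((0*2)*1))/(3982 + p) = 11749 - (1/((-75 + 141) + 15147/7297) + 152)/(3982 + 11744) = 11749 - (1/(66 + 15147*(1/7297)) + 152)/15726 = 11749 - (1/(66 + 15147/7297) + 152)/15726 = 11749 - (1/(496749/7297) + 152)/15726 = 11749 - (7297/496749 + 152)/15726 = 11749 - 75513145/(496749*15726) = 11749 - 1*75513145/7811874774 = 11749 - 75513145/7811874774 = 91781641206581/7811874774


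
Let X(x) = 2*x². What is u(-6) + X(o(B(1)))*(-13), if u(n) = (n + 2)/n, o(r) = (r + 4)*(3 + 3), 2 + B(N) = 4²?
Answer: -909790/3 ≈ -3.0326e+5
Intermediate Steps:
B(N) = 14 (B(N) = -2 + 4² = -2 + 16 = 14)
o(r) = 24 + 6*r (o(r) = (4 + r)*6 = 24 + 6*r)
u(n) = (2 + n)/n
u(-6) + X(o(B(1)))*(-13) = (2 - 6)/(-6) + (2*(24 + 6*14)²)*(-13) = -⅙*(-4) + (2*(24 + 84)²)*(-13) = ⅔ + (2*108²)*(-13) = ⅔ + (2*11664)*(-13) = ⅔ + 23328*(-13) = ⅔ - 303264 = -909790/3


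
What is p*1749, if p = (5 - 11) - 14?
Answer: -34980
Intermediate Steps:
p = -20 (p = -6 - 14 = -20)
p*1749 = -20*1749 = -34980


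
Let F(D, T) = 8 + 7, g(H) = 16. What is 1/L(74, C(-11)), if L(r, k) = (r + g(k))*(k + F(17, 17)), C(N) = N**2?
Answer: 1/12240 ≈ 8.1699e-5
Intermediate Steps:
F(D, T) = 15
L(r, k) = (15 + k)*(16 + r) (L(r, k) = (r + 16)*(k + 15) = (16 + r)*(15 + k) = (15 + k)*(16 + r))
1/L(74, C(-11)) = 1/(240 + 15*74 + 16*(-11)**2 + (-11)**2*74) = 1/(240 + 1110 + 16*121 + 121*74) = 1/(240 + 1110 + 1936 + 8954) = 1/12240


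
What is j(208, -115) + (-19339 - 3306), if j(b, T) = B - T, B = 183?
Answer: -22347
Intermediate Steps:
j(b, T) = 183 - T
j(208, -115) + (-19339 - 3306) = (183 - 1*(-115)) + (-19339 - 3306) = (183 + 115) - 22645 = 298 - 22645 = -22347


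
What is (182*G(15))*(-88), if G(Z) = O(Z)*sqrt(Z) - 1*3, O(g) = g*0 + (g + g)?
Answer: 48048 - 480480*sqrt(15) ≈ -1.8128e+6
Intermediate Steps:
O(g) = 2*g (O(g) = 0 + 2*g = 2*g)
G(Z) = -3 + 2*Z**(3/2) (G(Z) = (2*Z)*sqrt(Z) - 1*3 = 2*Z**(3/2) - 3 = -3 + 2*Z**(3/2))
(182*G(15))*(-88) = (182*(-3 + 2*15**(3/2)))*(-88) = (182*(-3 + 2*(15*sqrt(15))))*(-88) = (182*(-3 + 30*sqrt(15)))*(-88) = (-546 + 5460*sqrt(15))*(-88) = 48048 - 480480*sqrt(15)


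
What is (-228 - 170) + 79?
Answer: -319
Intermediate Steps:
(-228 - 170) + 79 = -398 + 79 = -319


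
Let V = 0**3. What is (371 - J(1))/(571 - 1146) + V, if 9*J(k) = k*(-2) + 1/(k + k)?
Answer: -2227/3450 ≈ -0.64551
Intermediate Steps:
V = 0
J(k) = -2*k/9 + 1/(18*k) (J(k) = (k*(-2) + 1/(k + k))/9 = (-2*k + 1/(2*k))/9 = (1/(2*k) - 2*k)/9 = -2*k/9 + 1/(18*k))
(371 - J(1))/(571 - 1146) + V = (371 - (1 - 4*1**2)/(18*1))/(571 - 1146) + 0 = (371 - (1 - 4*1)/18)/(-575) + 0 = -(371 - (1 - 4)/18)/575 + 0 = -(371 - (-3)/18)/575 + 0 = -(371 - 1*(-1/6))/575 + 0 = -(371 + 1/6)/575 + 0 = -1/575*2227/6 + 0 = -2227/3450 + 0 = -2227/3450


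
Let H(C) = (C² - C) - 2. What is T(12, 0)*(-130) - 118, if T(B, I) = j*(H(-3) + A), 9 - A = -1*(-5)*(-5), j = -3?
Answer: 17042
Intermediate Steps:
A = 34 (A = 9 - (-1*(-5))*(-5) = 9 - 5*(-5) = 9 - 1*(-25) = 9 + 25 = 34)
H(C) = -2 + C² - C
T(B, I) = -132 (T(B, I) = -3*((-2 + (-3)² - 1*(-3)) + 34) = -3*((-2 + 9 + 3) + 34) = -3*(10 + 34) = -3*44 = -132)
T(12, 0)*(-130) - 118 = -132*(-130) - 118 = 17160 - 118 = 17042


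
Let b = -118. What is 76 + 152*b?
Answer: -17860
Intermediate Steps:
76 + 152*b = 76 + 152*(-118) = 76 - 17936 = -17860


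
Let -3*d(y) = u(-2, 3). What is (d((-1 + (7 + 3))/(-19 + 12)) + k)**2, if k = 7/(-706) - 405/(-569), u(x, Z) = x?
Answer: 2720088234361/1452367240164 ≈ 1.8729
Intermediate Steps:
d(y) = 2/3 (d(y) = -1/3*(-2) = 2/3)
k = 281947/401714 (k = 7*(-1/706) - 405*(-1/569) = -7/706 + 405/569 = 281947/401714 ≈ 0.70186)
(d((-1 + (7 + 3))/(-19 + 12)) + k)**2 = (2/3 + 281947/401714)**2 = (1649269/1205142)**2 = 2720088234361/1452367240164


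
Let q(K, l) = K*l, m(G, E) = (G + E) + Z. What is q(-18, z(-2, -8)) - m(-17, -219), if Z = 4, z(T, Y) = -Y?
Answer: 88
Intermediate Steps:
m(G, E) = 4 + E + G (m(G, E) = (G + E) + 4 = (E + G) + 4 = 4 + E + G)
q(-18, z(-2, -8)) - m(-17, -219) = -(-18)*(-8) - (4 - 219 - 17) = -18*8 - 1*(-232) = -144 + 232 = 88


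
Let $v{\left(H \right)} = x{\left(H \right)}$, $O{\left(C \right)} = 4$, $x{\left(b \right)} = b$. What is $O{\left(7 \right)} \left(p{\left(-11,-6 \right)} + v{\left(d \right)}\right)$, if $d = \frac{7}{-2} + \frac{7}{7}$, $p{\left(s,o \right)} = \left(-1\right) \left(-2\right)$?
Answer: $-2$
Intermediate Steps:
$p{\left(s,o \right)} = 2$
$d = - \frac{5}{2}$ ($d = 7 \left(- \frac{1}{2}\right) + 7 \cdot \frac{1}{7} = - \frac{7}{2} + 1 = - \frac{5}{2} \approx -2.5$)
$v{\left(H \right)} = H$
$O{\left(7 \right)} \left(p{\left(-11,-6 \right)} + v{\left(d \right)}\right) = 4 \left(2 - \frac{5}{2}\right) = 4 \left(- \frac{1}{2}\right) = -2$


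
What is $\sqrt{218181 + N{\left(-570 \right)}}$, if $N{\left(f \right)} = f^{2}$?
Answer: $\sqrt{543081} \approx 736.94$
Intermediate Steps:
$\sqrt{218181 + N{\left(-570 \right)}} = \sqrt{218181 + \left(-570\right)^{2}} = \sqrt{218181 + 324900} = \sqrt{543081}$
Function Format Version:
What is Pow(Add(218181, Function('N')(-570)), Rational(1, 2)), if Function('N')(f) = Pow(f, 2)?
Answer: Pow(543081, Rational(1, 2)) ≈ 736.94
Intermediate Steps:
Pow(Add(218181, Function('N')(-570)), Rational(1, 2)) = Pow(Add(218181, Pow(-570, 2)), Rational(1, 2)) = Pow(Add(218181, 324900), Rational(1, 2)) = Pow(543081, Rational(1, 2))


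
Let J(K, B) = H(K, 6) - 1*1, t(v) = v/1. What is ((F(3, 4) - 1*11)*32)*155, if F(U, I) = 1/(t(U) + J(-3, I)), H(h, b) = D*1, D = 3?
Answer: -53568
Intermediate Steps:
H(h, b) = 3 (H(h, b) = 3*1 = 3)
t(v) = v (t(v) = v*1 = v)
J(K, B) = 2 (J(K, B) = 3 - 1*1 = 3 - 1 = 2)
F(U, I) = 1/(2 + U) (F(U, I) = 1/(U + 2) = 1/(2 + U))
((F(3, 4) - 1*11)*32)*155 = ((1/(2 + 3) - 1*11)*32)*155 = ((1/5 - 11)*32)*155 = -54/5*32*155 = -1728/5*155 = -53568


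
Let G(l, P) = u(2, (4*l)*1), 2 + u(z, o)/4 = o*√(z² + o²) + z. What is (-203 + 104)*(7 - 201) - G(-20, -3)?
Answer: 19206 + 640*√1601 ≈ 44814.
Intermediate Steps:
u(z, o) = -8 + 4*z + 4*o*√(o² + z²) (u(z, o) = -8 + 4*(o*√(z² + o²) + z) = -8 + 4*(o*√(o² + z²) + z) = -8 + 4*(z + o*√(o² + z²)) = -8 + (4*z + 4*o*√(o² + z²)) = -8 + 4*z + 4*o*√(o² + z²))
G(l, P) = 16*l*√(4 + 16*l²) (G(l, P) = -8 + 4*2 + 4*((4*l)*1)*√(((4*l)*1)² + 2²) = -8 + 8 + 4*(4*l)*√((4*l)² + 4) = -8 + 8 + 4*(4*l)*√(16*l² + 4) = -8 + 8 + 4*(4*l)*√(4 + 16*l²) = -8 + 8 + 16*l*√(4 + 16*l²) = 16*l*√(4 + 16*l²))
(-203 + 104)*(7 - 201) - G(-20, -3) = (-203 + 104)*(7 - 201) - 32*(-20)*√(1 + 4*(-20)²) = -99*(-194) - 32*(-20)*√(1 + 4*400) = 19206 - 32*(-20)*√(1 + 1600) = 19206 - 32*(-20)*√1601 = 19206 - (-640)*√1601 = 19206 + 640*√1601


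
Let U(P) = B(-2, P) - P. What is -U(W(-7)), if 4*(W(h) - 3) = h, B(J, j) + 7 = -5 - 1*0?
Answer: 53/4 ≈ 13.250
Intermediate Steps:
B(J, j) = -12 (B(J, j) = -7 + (-5 - 1*0) = -7 + (-5 + 0) = -7 - 5 = -12)
W(h) = 3 + h/4
U(P) = -12 - P
-U(W(-7)) = -(-12 - (3 + (¼)*(-7))) = -(-12 - (3 - 7/4)) = -(-12 - 1*5/4) = -(-12 - 5/4) = -1*(-53/4) = 53/4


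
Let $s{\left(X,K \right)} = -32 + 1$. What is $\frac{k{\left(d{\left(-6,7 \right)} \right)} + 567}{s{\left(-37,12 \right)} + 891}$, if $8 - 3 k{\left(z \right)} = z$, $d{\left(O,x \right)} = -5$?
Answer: $\frac{857}{1290} \approx 0.66434$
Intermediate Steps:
$s{\left(X,K \right)} = -31$
$k{\left(z \right)} = \frac{8}{3} - \frac{z}{3}$
$\frac{k{\left(d{\left(-6,7 \right)} \right)} + 567}{s{\left(-37,12 \right)} + 891} = \frac{\left(\frac{8}{3} - - \frac{5}{3}\right) + 567}{-31 + 891} = \frac{\left(\frac{8}{3} + \frac{5}{3}\right) + 567}{860} = \left(\frac{13}{3} + 567\right) \frac{1}{860} = \frac{1714}{3} \cdot \frac{1}{860} = \frac{857}{1290}$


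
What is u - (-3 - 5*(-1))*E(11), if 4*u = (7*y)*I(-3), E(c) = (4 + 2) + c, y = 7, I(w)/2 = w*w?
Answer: 373/2 ≈ 186.50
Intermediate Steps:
I(w) = 2*w² (I(w) = 2*(w*w) = 2*w²)
E(c) = 6 + c
u = 441/2 (u = ((7*7)*(2*(-3)²))/4 = (49*(2*9))/4 = (49*18)/4 = (¼)*882 = 441/2 ≈ 220.50)
u - (-3 - 5*(-1))*E(11) = 441/2 - (-3 - 5*(-1))*(6 + 11) = 441/2 - (-3 + 5)*17 = 441/2 - 2*17 = 441/2 - 1*34 = 441/2 - 34 = 373/2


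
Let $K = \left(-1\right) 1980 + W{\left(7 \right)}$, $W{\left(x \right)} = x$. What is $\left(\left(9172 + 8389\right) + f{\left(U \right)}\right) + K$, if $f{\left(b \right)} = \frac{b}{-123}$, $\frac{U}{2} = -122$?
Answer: $\frac{1917568}{123} \approx 15590.0$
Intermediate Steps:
$U = -244$ ($U = 2 \left(-122\right) = -244$)
$f{\left(b \right)} = - \frac{b}{123}$ ($f{\left(b \right)} = b \left(- \frac{1}{123}\right) = - \frac{b}{123}$)
$K = -1973$ ($K = \left(-1\right) 1980 + 7 = -1980 + 7 = -1973$)
$\left(\left(9172 + 8389\right) + f{\left(U \right)}\right) + K = \left(\left(9172 + 8389\right) - - \frac{244}{123}\right) - 1973 = \left(17561 + \frac{244}{123}\right) - 1973 = \frac{2160247}{123} - 1973 = \frac{1917568}{123}$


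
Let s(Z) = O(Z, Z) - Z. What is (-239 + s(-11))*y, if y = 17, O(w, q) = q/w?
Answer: -3859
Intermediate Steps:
s(Z) = 1 - Z (s(Z) = Z/Z - Z = 1 - Z)
(-239 + s(-11))*y = (-239 + (1 - 1*(-11)))*17 = (-239 + (1 + 11))*17 = (-239 + 12)*17 = -227*17 = -3859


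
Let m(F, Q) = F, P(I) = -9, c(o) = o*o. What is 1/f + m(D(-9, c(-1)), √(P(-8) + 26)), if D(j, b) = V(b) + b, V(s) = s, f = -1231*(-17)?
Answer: 41855/20927 ≈ 2.0000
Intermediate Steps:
c(o) = o²
f = 20927
D(j, b) = 2*b (D(j, b) = b + b = 2*b)
1/f + m(D(-9, c(-1)), √(P(-8) + 26)) = 1/20927 + 2*(-1)² = 1/20927 + 2*1 = 1/20927 + 2 = 41855/20927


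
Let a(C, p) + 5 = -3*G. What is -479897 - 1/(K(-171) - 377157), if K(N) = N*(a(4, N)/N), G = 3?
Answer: -181003231386/377171 ≈ -4.7990e+5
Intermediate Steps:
a(C, p) = -14 (a(C, p) = -5 - 3*3 = -5 - 9 = -14)
K(N) = -14 (K(N) = N*(-14/N) = -14)
-479897 - 1/(K(-171) - 377157) = -479897 - 1/(-14 - 377157) = -479897 - 1/(-377171) = -479897 - 1*(-1/377171) = -479897 + 1/377171 = -181003231386/377171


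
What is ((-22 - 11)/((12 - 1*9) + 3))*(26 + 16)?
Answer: -231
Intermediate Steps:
((-22 - 11)/((12 - 1*9) + 3))*(26 + 16) = -33/((12 - 9) + 3)*42 = -33/(3 + 3)*42 = -33/6*42 = -33*⅙*42 = -11/2*42 = -231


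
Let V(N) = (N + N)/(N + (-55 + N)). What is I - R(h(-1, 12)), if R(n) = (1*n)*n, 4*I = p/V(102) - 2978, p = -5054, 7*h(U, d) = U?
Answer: -33334079/19992 ≈ -1667.4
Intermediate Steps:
V(N) = 2*N/(-55 + 2*N) (V(N) = (2*N)/(-55 + 2*N) = 2*N/(-55 + 2*N))
h(U, d) = U/7
I = -680279/408 (I = (-5054/(2*102/(-55 + 2*102)) - 2978)/4 = (-5054/(2*102/(-55 + 204)) - 2978)/4 = (-5054/(2*102/149) - 2978)/4 = (-5054/(2*102*(1/149)) - 2978)/4 = (-5054/204/149 - 2978)/4 = (-5054*149/204 - 2978)/4 = (-376523/102 - 2978)/4 = (¼)*(-680279/102) = -680279/408 ≈ -1667.3)
R(n) = n² (R(n) = n*n = n²)
I - R(h(-1, 12)) = -680279/408 - ((⅐)*(-1))² = -680279/408 - (-⅐)² = -680279/408 - 1*1/49 = -680279/408 - 1/49 = -33334079/19992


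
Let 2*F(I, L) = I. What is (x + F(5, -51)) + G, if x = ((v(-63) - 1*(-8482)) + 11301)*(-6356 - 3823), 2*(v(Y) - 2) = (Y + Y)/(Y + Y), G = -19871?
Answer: -201416473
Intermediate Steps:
F(I, L) = I/2
v(Y) = 5/2 (v(Y) = 2 + ((Y + Y)/(Y + Y))/2 = 2 + ((2*Y)/((2*Y)))/2 = 2 + ((2*Y)*(1/(2*Y)))/2 = 2 + (½)*1 = 2 + ½ = 5/2)
x = -402793209/2 (x = ((5/2 - 1*(-8482)) + 11301)*(-6356 - 3823) = ((5/2 + 8482) + 11301)*(-10179) = (16969/2 + 11301)*(-10179) = (39571/2)*(-10179) = -402793209/2 ≈ -2.0140e+8)
(x + F(5, -51)) + G = (-402793209/2 + (½)*5) - 19871 = (-402793209/2 + 5/2) - 19871 = -201396602 - 19871 = -201416473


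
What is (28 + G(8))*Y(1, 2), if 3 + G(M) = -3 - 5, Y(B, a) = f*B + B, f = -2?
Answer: -17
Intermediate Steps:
Y(B, a) = -B (Y(B, a) = -2*B + B = -B)
G(M) = -11 (G(M) = -3 + (-3 - 5) = -3 - 8 = -11)
(28 + G(8))*Y(1, 2) = (28 - 11)*(-1*1) = 17*(-1) = -17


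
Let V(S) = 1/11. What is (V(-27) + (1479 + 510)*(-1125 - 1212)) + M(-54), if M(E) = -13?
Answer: -51131365/11 ≈ -4.6483e+6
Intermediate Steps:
V(S) = 1/11
(V(-27) + (1479 + 510)*(-1125 - 1212)) + M(-54) = (1/11 + (1479 + 510)*(-1125 - 1212)) - 13 = (1/11 + 1989*(-2337)) - 13 = (1/11 - 4648293) - 13 = -51131222/11 - 13 = -51131365/11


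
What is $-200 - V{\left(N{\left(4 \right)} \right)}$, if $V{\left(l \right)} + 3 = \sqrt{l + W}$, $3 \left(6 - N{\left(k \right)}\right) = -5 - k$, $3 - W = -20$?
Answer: $-197 - 4 \sqrt{2} \approx -202.66$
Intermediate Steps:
$W = 23$ ($W = 3 - -20 = 3 + 20 = 23$)
$N{\left(k \right)} = \frac{23}{3} + \frac{k}{3}$ ($N{\left(k \right)} = 6 - \frac{-5 - k}{3} = 6 + \left(\frac{5}{3} + \frac{k}{3}\right) = \frac{23}{3} + \frac{k}{3}$)
$V{\left(l \right)} = -3 + \sqrt{23 + l}$ ($V{\left(l \right)} = -3 + \sqrt{l + 23} = -3 + \sqrt{23 + l}$)
$-200 - V{\left(N{\left(4 \right)} \right)} = -200 - \left(-3 + \sqrt{23 + \left(\frac{23}{3} + \frac{1}{3} \cdot 4\right)}\right) = -200 - \left(-3 + \sqrt{23 + \left(\frac{23}{3} + \frac{4}{3}\right)}\right) = -200 - \left(-3 + \sqrt{23 + 9}\right) = -200 - \left(-3 + \sqrt{32}\right) = -200 - \left(-3 + 4 \sqrt{2}\right) = -200 + \left(3 - 4 \sqrt{2}\right) = -197 - 4 \sqrt{2}$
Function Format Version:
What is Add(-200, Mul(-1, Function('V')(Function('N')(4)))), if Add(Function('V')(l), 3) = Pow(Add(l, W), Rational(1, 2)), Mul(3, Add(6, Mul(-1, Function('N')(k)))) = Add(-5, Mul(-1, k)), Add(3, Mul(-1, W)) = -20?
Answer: Add(-197, Mul(-4, Pow(2, Rational(1, 2)))) ≈ -202.66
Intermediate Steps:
W = 23 (W = Add(3, Mul(-1, -20)) = Add(3, 20) = 23)
Function('N')(k) = Add(Rational(23, 3), Mul(Rational(1, 3), k)) (Function('N')(k) = Add(6, Mul(Rational(-1, 3), Add(-5, Mul(-1, k)))) = Add(6, Add(Rational(5, 3), Mul(Rational(1, 3), k))) = Add(Rational(23, 3), Mul(Rational(1, 3), k)))
Function('V')(l) = Add(-3, Pow(Add(23, l), Rational(1, 2))) (Function('V')(l) = Add(-3, Pow(Add(l, 23), Rational(1, 2))) = Add(-3, Pow(Add(23, l), Rational(1, 2))))
Add(-200, Mul(-1, Function('V')(Function('N')(4)))) = Add(-200, Mul(-1, Add(-3, Pow(Add(23, Add(Rational(23, 3), Mul(Rational(1, 3), 4))), Rational(1, 2))))) = Add(-200, Mul(-1, Add(-3, Pow(Add(23, Add(Rational(23, 3), Rational(4, 3))), Rational(1, 2))))) = Add(-200, Mul(-1, Add(-3, Pow(Add(23, 9), Rational(1, 2))))) = Add(-200, Mul(-1, Add(-3, Pow(32, Rational(1, 2))))) = Add(-200, Mul(-1, Add(-3, Mul(4, Pow(2, Rational(1, 2)))))) = Add(-200, Add(3, Mul(-4, Pow(2, Rational(1, 2))))) = Add(-197, Mul(-4, Pow(2, Rational(1, 2))))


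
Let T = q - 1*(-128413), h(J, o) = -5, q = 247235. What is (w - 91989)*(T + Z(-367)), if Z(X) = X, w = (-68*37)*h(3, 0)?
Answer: -29800688929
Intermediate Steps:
w = 12580 (w = -68*37*(-5) = -2516*(-5) = 12580)
T = 375648 (T = 247235 - 1*(-128413) = 247235 + 128413 = 375648)
(w - 91989)*(T + Z(-367)) = (12580 - 91989)*(375648 - 367) = -79409*375281 = -29800688929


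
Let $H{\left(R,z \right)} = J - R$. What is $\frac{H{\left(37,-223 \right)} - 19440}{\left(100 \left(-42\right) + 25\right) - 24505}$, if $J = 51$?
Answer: $\frac{9713}{14340} \approx 0.67734$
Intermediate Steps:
$H{\left(R,z \right)} = 51 - R$
$\frac{H{\left(37,-223 \right)} - 19440}{\left(100 \left(-42\right) + 25\right) - 24505} = \frac{\left(51 - 37\right) - 19440}{\left(100 \left(-42\right) + 25\right) - 24505} = \frac{\left(51 - 37\right) - 19440}{\left(-4200 + 25\right) - 24505} = \frac{14 - 19440}{-4175 - 24505} = - \frac{19426}{-28680} = \left(-19426\right) \left(- \frac{1}{28680}\right) = \frac{9713}{14340}$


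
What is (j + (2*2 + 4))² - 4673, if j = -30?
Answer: -4189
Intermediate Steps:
(j + (2*2 + 4))² - 4673 = (-30 + (2*2 + 4))² - 4673 = (-30 + (4 + 4))² - 4673 = (-30 + 8)² - 4673 = (-22)² - 4673 = 484 - 4673 = -4189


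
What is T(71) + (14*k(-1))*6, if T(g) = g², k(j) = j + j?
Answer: 4873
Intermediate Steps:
k(j) = 2*j
T(71) + (14*k(-1))*6 = 71² + (14*(2*(-1)))*6 = 5041 + (14*(-2))*6 = 5041 - 28*6 = 5041 - 168 = 4873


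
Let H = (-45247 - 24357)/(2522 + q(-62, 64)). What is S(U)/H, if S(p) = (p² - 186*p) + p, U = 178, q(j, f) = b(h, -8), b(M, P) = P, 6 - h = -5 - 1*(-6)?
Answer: 783111/17401 ≈ 45.004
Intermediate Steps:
h = 5 (h = 6 - (-5 - 1*(-6)) = 6 - (-5 + 6) = 6 - 1*1 = 6 - 1 = 5)
q(j, f) = -8
S(p) = p² - 185*p
H = -34802/1257 (H = (-45247 - 24357)/(2522 - 8) = -69604/2514 = -69604*1/2514 = -34802/1257 ≈ -27.687)
S(U)/H = (178*(-185 + 178))/(-34802/1257) = (178*(-7))*(-1257/34802) = -1246*(-1257/34802) = 783111/17401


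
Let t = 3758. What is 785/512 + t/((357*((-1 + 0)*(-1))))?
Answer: 2204341/182784 ≈ 12.060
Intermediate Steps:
785/512 + t/((357*((-1 + 0)*(-1)))) = 785/512 + 3758/((357*((-1 + 0)*(-1)))) = 785*(1/512) + 3758/((357*(-1*(-1)))) = 785/512 + 3758/((357*1)) = 785/512 + 3758/357 = 2204341/182784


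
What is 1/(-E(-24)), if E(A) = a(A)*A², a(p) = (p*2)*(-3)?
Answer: -1/82944 ≈ -1.2056e-5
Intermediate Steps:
a(p) = -6*p (a(p) = (2*p)*(-3) = -6*p)
E(A) = -6*A³ (E(A) = (-6*A)*A² = -6*A³)
1/(-E(-24)) = 1/(-(-6)*(-24)³) = 1/(-(-6)*(-13824)) = 1/(-1*82944) = 1/(-82944) = -1/82944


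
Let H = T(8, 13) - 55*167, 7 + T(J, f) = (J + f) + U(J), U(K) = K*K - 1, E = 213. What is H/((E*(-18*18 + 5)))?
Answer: 276/2059 ≈ 0.13405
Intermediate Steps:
U(K) = -1 + K² (U(K) = K² - 1 = -1 + K²)
T(J, f) = -8 + J + f + J² (T(J, f) = -7 + ((J + f) + (-1 + J²)) = -7 + (-1 + J + f + J²) = -8 + J + f + J²)
H = -9108 (H = (-8 + 8 + 13 + 8²) - 55*167 = (-8 + 8 + 13 + 64) - 9185 = 77 - 9185 = -9108)
H/((E*(-18*18 + 5))) = -9108*1/(213*(-18*18 + 5)) = -9108*1/(213*(-324 + 5)) = -9108/(213*(-319)) = -9108/(-67947) = -9108*(-1/67947) = 276/2059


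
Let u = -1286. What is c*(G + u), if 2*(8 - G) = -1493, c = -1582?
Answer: 840833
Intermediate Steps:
G = 1509/2 (G = 8 - ½*(-1493) = 8 + 1493/2 = 1509/2 ≈ 754.50)
c*(G + u) = -1582*(1509/2 - 1286) = -1582*(-1063/2) = 840833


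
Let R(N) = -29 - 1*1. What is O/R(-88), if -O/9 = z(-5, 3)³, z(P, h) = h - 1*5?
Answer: -12/5 ≈ -2.4000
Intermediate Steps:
R(N) = -30 (R(N) = -29 - 1 = -30)
z(P, h) = -5 + h (z(P, h) = h - 5 = -5 + h)
O = 72 (O = -9*(-5 + 3)³ = -9*(-2)³ = -9*(-8) = 72)
O/R(-88) = 72/(-30) = 72*(-1/30) = -12/5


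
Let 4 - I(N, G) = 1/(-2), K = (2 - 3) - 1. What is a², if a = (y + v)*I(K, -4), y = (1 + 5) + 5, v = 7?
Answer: 6561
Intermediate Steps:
K = -2 (K = -1 - 1 = -2)
I(N, G) = 9/2 (I(N, G) = 4 - 1/(-2) = 4 - (-1)/2 = 4 - 1*(-½) = 4 + ½ = 9/2)
y = 11 (y = 6 + 5 = 11)
a = 81 (a = (11 + 7)*(9/2) = 18*(9/2) = 81)
a² = 81² = 6561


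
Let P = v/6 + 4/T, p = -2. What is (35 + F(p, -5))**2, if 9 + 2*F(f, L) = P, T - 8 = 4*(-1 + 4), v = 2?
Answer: 851929/900 ≈ 946.59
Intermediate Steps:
T = 20 (T = 8 + 4*(-1 + 4) = 8 + 4*3 = 8 + 12 = 20)
P = 8/15 (P = 2/6 + 4/20 = 2*(1/6) + 4*(1/20) = 1/3 + 1/5 = 8/15 ≈ 0.53333)
F(f, L) = -127/30 (F(f, L) = -9/2 + (1/2)*(8/15) = -9/2 + 4/15 = -127/30)
(35 + F(p, -5))**2 = (35 - 127/30)**2 = (923/30)**2 = 851929/900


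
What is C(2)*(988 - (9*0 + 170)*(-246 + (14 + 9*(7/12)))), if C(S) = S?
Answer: 79071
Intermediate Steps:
C(2)*(988 - (9*0 + 170)*(-246 + (14 + 9*(7/12)))) = 2*(988 - (9*0 + 170)*(-246 + (14 + 9*(7/12)))) = 2*(988 - (0 + 170)*(-246 + (14 + 9*(7*(1/12))))) = 2*(988 - 170*(-246 + (14 + 9*(7/12)))) = 2*(988 - 170*(-246 + (14 + 21/4))) = 2*(988 - 170*(-246 + 77/4)) = 2*(988 - 170*(-907)/4) = 2*(988 - 1*(-77095/2)) = 2*(988 + 77095/2) = 2*(79071/2) = 79071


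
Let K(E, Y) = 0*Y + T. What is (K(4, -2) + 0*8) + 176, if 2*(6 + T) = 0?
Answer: 170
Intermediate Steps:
T = -6 (T = -6 + (1/2)*0 = -6 + 0 = -6)
K(E, Y) = -6 (K(E, Y) = 0*Y - 6 = 0 - 6 = -6)
(K(4, -2) + 0*8) + 176 = (-6 + 0*8) + 176 = (-6 + 0) + 176 = -6 + 176 = 170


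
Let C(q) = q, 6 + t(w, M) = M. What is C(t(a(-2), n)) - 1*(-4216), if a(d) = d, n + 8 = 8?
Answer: 4210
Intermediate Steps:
n = 0 (n = -8 + 8 = 0)
t(w, M) = -6 + M
C(t(a(-2), n)) - 1*(-4216) = (-6 + 0) - 1*(-4216) = -6 + 4216 = 4210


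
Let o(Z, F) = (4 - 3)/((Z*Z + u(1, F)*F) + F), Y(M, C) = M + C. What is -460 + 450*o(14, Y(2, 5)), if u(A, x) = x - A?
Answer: -22450/49 ≈ -458.16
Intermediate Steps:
Y(M, C) = C + M
o(Z, F) = 1/(F + Z² + F*(-1 + F)) (o(Z, F) = (4 - 3)/((Z*Z + (F - 1*1)*F) + F) = 1/((Z² + (F - 1)*F) + F) = 1/((Z² + (-1 + F)*F) + F) = 1/((Z² + F*(-1 + F)) + F) = 1/(F + Z² + F*(-1 + F)))
-460 + 450*o(14, Y(2, 5)) = -460 + 450/((5 + 2)² + 14²) = -460 + 450/(7² + 196) = -460 + 450/(49 + 196) = -460 + 450/245 = -460 + 450*(1/245) = -460 + 90/49 = -22450/49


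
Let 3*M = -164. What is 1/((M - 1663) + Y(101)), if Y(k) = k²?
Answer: 3/25450 ≈ 0.00011788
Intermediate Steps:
M = -164/3 (M = (⅓)*(-164) = -164/3 ≈ -54.667)
1/((M - 1663) + Y(101)) = 1/((-164/3 - 1663) + 101²) = 1/(-5153/3 + 10201) = 1/(25450/3) = 3/25450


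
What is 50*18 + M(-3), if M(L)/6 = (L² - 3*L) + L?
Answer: 990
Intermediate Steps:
M(L) = -12*L + 6*L² (M(L) = 6*((L² - 3*L) + L) = 6*(L² - 2*L) = -12*L + 6*L²)
50*18 + M(-3) = 50*18 + 6*(-3)*(-2 - 3) = 900 + 6*(-3)*(-5) = 900 + 90 = 990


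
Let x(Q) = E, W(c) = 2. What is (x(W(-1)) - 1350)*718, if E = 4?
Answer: -966428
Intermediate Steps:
x(Q) = 4
(x(W(-1)) - 1350)*718 = (4 - 1350)*718 = -1346*718 = -966428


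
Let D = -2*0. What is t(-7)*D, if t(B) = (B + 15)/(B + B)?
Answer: 0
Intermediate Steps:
t(B) = (15 + B)/(2*B) (t(B) = (15 + B)/((2*B)) = (15 + B)*(1/(2*B)) = (15 + B)/(2*B))
D = 0
t(-7)*D = ((1/2)*(15 - 7)/(-7))*0 = ((1/2)*(-1/7)*8)*0 = -4/7*0 = 0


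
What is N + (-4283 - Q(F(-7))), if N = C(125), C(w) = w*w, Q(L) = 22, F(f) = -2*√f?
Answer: 11320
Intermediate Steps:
C(w) = w²
N = 15625 (N = 125² = 15625)
N + (-4283 - Q(F(-7))) = 15625 + (-4283 - 1*22) = 15625 + (-4283 - 22) = 15625 - 4305 = 11320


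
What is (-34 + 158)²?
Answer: 15376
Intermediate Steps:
(-34 + 158)² = 124² = 15376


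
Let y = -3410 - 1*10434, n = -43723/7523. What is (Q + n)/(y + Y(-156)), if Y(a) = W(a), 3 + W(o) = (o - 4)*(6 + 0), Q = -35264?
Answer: 265334795/111393061 ≈ 2.3820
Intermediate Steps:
W(o) = -27 + 6*o (W(o) = -3 + (o - 4)*(6 + 0) = -3 + (-4 + o)*6 = -3 + (-24 + 6*o) = -27 + 6*o)
Y(a) = -27 + 6*a
n = -43723/7523 (n = -43723*1/7523 = -43723/7523 ≈ -5.8119)
y = -13844 (y = -3410 - 10434 = -13844)
(Q + n)/(y + Y(-156)) = (-35264 - 43723/7523)/(-13844 + (-27 + 6*(-156))) = -265334795/(7523*(-13844 + (-27 - 936))) = -265334795/(7523*(-13844 - 963)) = -265334795/7523/(-14807) = -265334795/7523*(-1/14807) = 265334795/111393061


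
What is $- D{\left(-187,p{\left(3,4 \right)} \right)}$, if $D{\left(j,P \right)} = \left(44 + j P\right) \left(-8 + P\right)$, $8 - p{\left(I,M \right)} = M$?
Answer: $-2816$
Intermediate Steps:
$p{\left(I,M \right)} = 8 - M$
$D{\left(j,P \right)} = \left(-8 + P\right) \left(44 + P j\right)$ ($D{\left(j,P \right)} = \left(44 + P j\right) \left(-8 + P\right) = \left(-8 + P\right) \left(44 + P j\right)$)
$- D{\left(-187,p{\left(3,4 \right)} \right)} = - (-352 + 44 \left(8 - 4\right) - 187 \left(8 - 4\right)^{2} - 8 \left(8 - 4\right) \left(-187\right)) = - (-352 + 44 \cdot 4 - 187 \cdot 4^{2} - 32 \left(-187\right)) = - (-352 + 176 - 2992 + 5984) = \left(-1\right) 2816 = -2816$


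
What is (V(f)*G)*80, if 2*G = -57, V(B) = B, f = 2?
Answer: -4560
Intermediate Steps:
G = -57/2 (G = (½)*(-57) = -57/2 ≈ -28.500)
(V(f)*G)*80 = (2*(-57/2))*80 = -57*80 = -4560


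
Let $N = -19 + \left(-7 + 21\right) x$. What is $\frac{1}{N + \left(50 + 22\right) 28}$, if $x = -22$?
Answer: $\frac{1}{1689} \approx 0.00059207$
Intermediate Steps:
$N = -327$ ($N = -19 + \left(-7 + 21\right) \left(-22\right) = -19 + 14 \left(-22\right) = -19 - 308 = -327$)
$\frac{1}{N + \left(50 + 22\right) 28} = \frac{1}{-327 + \left(50 + 22\right) 28} = \frac{1}{-327 + 72 \cdot 28} = \frac{1}{-327 + 2016} = \frac{1}{1689}$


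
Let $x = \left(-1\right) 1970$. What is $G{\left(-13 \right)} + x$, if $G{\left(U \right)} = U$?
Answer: $-1983$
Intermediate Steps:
$x = -1970$
$G{\left(-13 \right)} + x = -13 - 1970 = -1983$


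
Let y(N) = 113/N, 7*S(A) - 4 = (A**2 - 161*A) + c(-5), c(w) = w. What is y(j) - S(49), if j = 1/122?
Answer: 101991/7 ≈ 14570.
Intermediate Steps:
j = 1/122 ≈ 0.0081967
S(A) = -1/7 - 23*A + A**2/7 (S(A) = 4/7 + ((A**2 - 161*A) - 5)/7 = 4/7 + (-5 + A**2 - 161*A)/7 = 4/7 + (-5/7 - 23*A + A**2/7) = -1/7 - 23*A + A**2/7)
y(j) - S(49) = 113/(1/122) - (-1/7 - 23*49 + (1/7)*49**2) = 113*122 - (-1/7 - 1127 + (1/7)*2401) = 13786 - (-1/7 - 1127 + 343) = 13786 - 1*(-5489/7) = 13786 + 5489/7 = 101991/7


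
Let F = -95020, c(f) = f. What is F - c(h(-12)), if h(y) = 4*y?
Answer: -94972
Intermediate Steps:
F - c(h(-12)) = -95020 - 4*(-12) = -95020 - 1*(-48) = -95020 + 48 = -94972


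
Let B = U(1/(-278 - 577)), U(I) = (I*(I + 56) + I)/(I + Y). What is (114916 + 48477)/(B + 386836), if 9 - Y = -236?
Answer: 14631865208055/34641215998493 ≈ 0.42238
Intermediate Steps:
Y = 245 (Y = 9 - 1*(-236) = 9 + 236 = 245)
U(I) = (I + I*(56 + I))/(245 + I) (U(I) = (I*(I + 56) + I)/(I + 245) = (I*(56 + I) + I)/(245 + I) = (I + I*(56 + I))/(245 + I))
B = -24367/89550135 (B = (57 + 1/(-278 - 577))/((-278 - 577)*(245 + 1/(-278 - 577))) = (57 + 1/(-855))/((-855)*(245 + 1/(-855))) = -(57 - 1/855)/(855*(245 - 1/855)) = -1/855*48734/855/209474/855 = -1/855*855/209474*48734/855 = -24367/89550135 ≈ -0.00027210)
(114916 + 48477)/(B + 386836) = (114916 + 48477)/(-24367/89550135 + 386836) = 163393/(34641215998493/89550135) = 163393*(89550135/34641215998493) = 14631865208055/34641215998493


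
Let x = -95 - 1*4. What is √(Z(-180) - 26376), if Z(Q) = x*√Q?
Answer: √(-26376 - 594*I*√5) ≈ 4.0879 - 162.46*I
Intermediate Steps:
x = -99 (x = -95 - 4 = -99)
Z(Q) = -99*√Q
√(Z(-180) - 26376) = √(-594*I*√5 - 26376) = √(-26376 - 594*I*√5)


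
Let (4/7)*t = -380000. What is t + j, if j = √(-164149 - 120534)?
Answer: -665000 + I*√284683 ≈ -6.65e+5 + 533.56*I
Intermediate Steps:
t = -665000 (t = (7/4)*(-380000) = -665000)
j = I*√284683 (j = √(-284683) = I*√284683 ≈ 533.56*I)
t + j = -665000 + I*√284683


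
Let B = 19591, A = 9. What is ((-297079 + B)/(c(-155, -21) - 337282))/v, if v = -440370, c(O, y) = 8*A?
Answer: -7708/4124921325 ≈ -1.8686e-6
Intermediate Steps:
c(O, y) = 72 (c(O, y) = 8*9 = 72)
((-297079 + B)/(c(-155, -21) - 337282))/v = ((-297079 + 19591)/(72 - 337282))/(-440370) = -277488/(-337210)*(-1/440370) = -277488*(-1/337210)*(-1/440370) = (138744/168605)*(-1/440370) = -7708/4124921325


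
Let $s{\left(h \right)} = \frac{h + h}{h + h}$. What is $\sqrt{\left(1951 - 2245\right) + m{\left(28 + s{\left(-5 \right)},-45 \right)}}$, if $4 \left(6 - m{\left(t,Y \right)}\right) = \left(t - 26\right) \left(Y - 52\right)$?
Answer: $\frac{i \sqrt{861}}{2} \approx 14.671 i$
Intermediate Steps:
$s{\left(h \right)} = 1$ ($s{\left(h \right)} = \frac{2 h}{2 h} = 2 h \frac{1}{2 h} = 1$)
$m{\left(t,Y \right)} = 6 - \frac{\left(-52 + Y\right) \left(-26 + t\right)}{4}$ ($m{\left(t,Y \right)} = 6 - \frac{\left(t - 26\right) \left(Y - 52\right)}{4} = 6 - \frac{\left(-26 + t\right) \left(-52 + Y\right)}{4} = 6 - \frac{\left(-52 + Y\right) \left(-26 + t\right)}{4}$)
$\sqrt{\left(1951 - 2245\right) + m{\left(28 + s{\left(-5 \right)},-45 \right)}} = \sqrt{\left(1951 - 2245\right) + \left(-332 + 13 \left(28 + 1\right) + \frac{13}{2} \left(-45\right) - - \frac{45 \left(28 + 1\right)}{4}\right)} = \sqrt{\left(1951 - 2245\right) - \left(\frac{495}{2} - \frac{1305}{4}\right)} = \sqrt{-294 + \left(-332 + 377 - \frac{585}{2} + \frac{1305}{4}\right)} = \sqrt{-294 + \frac{315}{4}} = \sqrt{- \frac{861}{4}} = \frac{i \sqrt{861}}{2}$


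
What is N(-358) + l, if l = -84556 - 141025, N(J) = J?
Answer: -225939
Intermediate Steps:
l = -225581
N(-358) + l = -358 - 225581 = -225939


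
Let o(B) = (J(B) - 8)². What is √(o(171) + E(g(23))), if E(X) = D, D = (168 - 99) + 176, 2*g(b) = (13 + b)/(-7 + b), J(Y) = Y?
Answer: √26814 ≈ 163.75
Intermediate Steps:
o(B) = (-8 + B)² (o(B) = (B - 8)² = (-8 + B)²)
g(b) = (13 + b)/(2*(-7 + b)) (g(b) = ((13 + b)/(-7 + b))/2 = (13 + b)/(2*(-7 + b)))
D = 245 (D = 69 + 176 = 245)
E(X) = 245
√(o(171) + E(g(23))) = √((-8 + 171)² + 245) = √(163² + 245) = √(26569 + 245) = √26814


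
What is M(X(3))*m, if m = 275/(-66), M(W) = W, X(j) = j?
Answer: -25/2 ≈ -12.500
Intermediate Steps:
m = -25/6 (m = 275*(-1/66) = -25/6 ≈ -4.1667)
M(X(3))*m = 3*(-25/6) = -25/2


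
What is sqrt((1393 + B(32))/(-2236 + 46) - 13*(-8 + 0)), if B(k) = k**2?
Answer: sqrt(493501170)/2190 ≈ 10.144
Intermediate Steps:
sqrt((1393 + B(32))/(-2236 + 46) - 13*(-8 + 0)) = sqrt((1393 + 32**2)/(-2236 + 46) - 13*(-8 + 0)) = sqrt((1393 + 1024)/(-2190) - 13*(-8)) = sqrt(2417*(-1/2190) + 104) = sqrt(-2417/2190 + 104) = sqrt(225343/2190) = sqrt(493501170)/2190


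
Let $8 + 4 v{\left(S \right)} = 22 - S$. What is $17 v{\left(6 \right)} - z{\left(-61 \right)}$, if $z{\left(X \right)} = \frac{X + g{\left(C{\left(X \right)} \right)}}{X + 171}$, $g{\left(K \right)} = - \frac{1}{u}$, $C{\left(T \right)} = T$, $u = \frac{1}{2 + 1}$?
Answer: $\frac{1902}{55} \approx 34.582$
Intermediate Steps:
$u = \frac{1}{3} \approx 0.33333$
$v{\left(S \right)} = \frac{7}{2} - \frac{S}{4}$ ($v{\left(S \right)} = -2 + \frac{22 - S}{4} = -2 - \left(- \frac{11}{2} + \frac{S}{4}\right) = \frac{7}{2} - \frac{S}{4}$)
$g{\left(K \right)} = -3$ ($g{\left(K \right)} = - \frac{1}{\frac{1}{3}} = \left(-1\right) 3 = -3$)
$z{\left(X \right)} = \frac{-3 + X}{171 + X}$ ($z{\left(X \right)} = \frac{X - 3}{X + 171} = \frac{-3 + X}{171 + X}$)
$17 v{\left(6 \right)} - z{\left(-61 \right)} = 17 \left(\frac{7}{2} - \frac{3}{2}\right) - \frac{-3 - 61}{171 - 61} = 17 \left(\frac{7}{2} - \frac{3}{2}\right) - \frac{1}{110} \left(-64\right) = 17 \cdot 2 - \frac{1}{110} \left(-64\right) = 34 - - \frac{32}{55} = 34 + \frac{32}{55} = \frac{1902}{55}$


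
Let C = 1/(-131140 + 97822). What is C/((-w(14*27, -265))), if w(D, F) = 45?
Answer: 1/1499310 ≈ 6.6697e-7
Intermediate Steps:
C = -1/33318 (C = 1/(-33318) = -1/33318 ≈ -3.0014e-5)
C/((-w(14*27, -265))) = -1/(33318*((-1*45))) = -1/33318/(-45) = -1/33318*(-1/45) = 1/1499310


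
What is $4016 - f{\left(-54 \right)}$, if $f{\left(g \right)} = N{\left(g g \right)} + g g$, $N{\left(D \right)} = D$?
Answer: $-1816$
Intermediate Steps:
$f{\left(g \right)} = 2 g^{2}$ ($f{\left(g \right)} = g g + g g = g^{2} + g^{2} = 2 g^{2}$)
$4016 - f{\left(-54 \right)} = 4016 - 2 \left(-54\right)^{2} = 4016 - 2 \cdot 2916 = 4016 - 5832 = -1816$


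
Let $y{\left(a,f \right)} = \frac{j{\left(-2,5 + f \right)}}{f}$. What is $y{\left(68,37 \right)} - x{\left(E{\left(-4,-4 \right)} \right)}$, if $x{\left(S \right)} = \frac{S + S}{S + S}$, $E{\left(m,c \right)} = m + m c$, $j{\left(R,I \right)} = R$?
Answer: $- \frac{39}{37} \approx -1.0541$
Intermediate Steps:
$E{\left(m,c \right)} = m + c m$
$x{\left(S \right)} = 1$ ($x{\left(S \right)} = \frac{2 S}{2 S} = 2 S \frac{1}{2 S} = 1$)
$y{\left(a,f \right)} = - \frac{2}{f}$
$y{\left(68,37 \right)} - x{\left(E{\left(-4,-4 \right)} \right)} = - \frac{2}{37} - 1 = - \frac{39}{37}$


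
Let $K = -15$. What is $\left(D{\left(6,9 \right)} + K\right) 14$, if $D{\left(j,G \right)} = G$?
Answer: $-84$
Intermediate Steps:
$\left(D{\left(6,9 \right)} + K\right) 14 = \left(9 - 15\right) 14 = \left(-6\right) 14 = -84$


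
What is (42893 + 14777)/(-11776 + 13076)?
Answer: 5767/130 ≈ 44.362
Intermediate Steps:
(42893 + 14777)/(-11776 + 13076) = 57670/1300 = 57670*(1/1300) = 5767/130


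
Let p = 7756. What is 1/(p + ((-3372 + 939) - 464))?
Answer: 1/4859 ≈ 0.00020580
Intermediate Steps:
1/(p + ((-3372 + 939) - 464)) = 1/(7756 + ((-3372 + 939) - 464)) = 1/(7756 + (-2433 - 464)) = 1/(7756 - 2897) = 1/4859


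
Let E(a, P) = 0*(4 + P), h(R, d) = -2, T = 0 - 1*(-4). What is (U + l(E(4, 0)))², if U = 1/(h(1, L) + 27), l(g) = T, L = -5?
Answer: 10201/625 ≈ 16.322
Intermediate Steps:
T = 4 (T = 0 + 4 = 4)
E(a, P) = 0
l(g) = 4
U = 1/25 (U = 1/(-2 + 27) = 1/25 ≈ 0.040000)
(U + l(E(4, 0)))² = (1/25 + 4)² = (101/25)² = 10201/625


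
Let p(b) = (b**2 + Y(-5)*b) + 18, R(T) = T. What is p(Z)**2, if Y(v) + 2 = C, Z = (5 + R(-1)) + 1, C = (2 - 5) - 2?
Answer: 64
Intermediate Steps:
C = -5 (C = -3 - 2 = -5)
Z = 5 (Z = (5 - 1) + 1 = 4 + 1 = 5)
Y(v) = -7 (Y(v) = -2 - 5 = -7)
p(b) = 18 + b**2 - 7*b (p(b) = (b**2 - 7*b) + 18 = 18 + b**2 - 7*b)
p(Z)**2 = (18 + 5**2 - 7*5)**2 = (18 + 25 - 35)**2 = 8**2 = 64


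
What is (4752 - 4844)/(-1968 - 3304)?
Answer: 23/1318 ≈ 0.017451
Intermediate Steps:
(4752 - 4844)/(-1968 - 3304) = -92/(-5272) = -92*(-1/5272) = 23/1318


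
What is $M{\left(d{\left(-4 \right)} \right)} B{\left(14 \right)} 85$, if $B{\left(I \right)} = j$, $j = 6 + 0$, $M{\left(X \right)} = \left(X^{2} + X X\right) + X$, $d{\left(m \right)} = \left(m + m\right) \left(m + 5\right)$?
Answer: $61200$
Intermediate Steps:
$d{\left(m \right)} = 2 m \left(5 + m\right)$
$M{\left(X \right)} = X + 2 X^{2}$ ($M{\left(X \right)} = \left(X^{2} + X^{2}\right) + X = 2 X^{2} + X = X + 2 X^{2}$)
$j = 6$
$B{\left(I \right)} = 6$
$M{\left(d{\left(-4 \right)} \right)} B{\left(14 \right)} 85 = 2 \left(-4\right) \left(5 - 4\right) \left(1 + 2 \cdot 2 \left(-4\right) \left(5 - 4\right)\right) 6 \cdot 85 = 2 \left(-4\right) 1 \left(1 + 2 \cdot 2 \left(-4\right) 1\right) 6 \cdot 85 = - 8 \left(1 + 2 \left(-8\right)\right) 6 \cdot 85 = - 8 \left(1 - 16\right) 6 \cdot 85 = \left(-8\right) \left(-15\right) 6 \cdot 85 = 120 \cdot 6 \cdot 85 = 720 \cdot 85 = 61200$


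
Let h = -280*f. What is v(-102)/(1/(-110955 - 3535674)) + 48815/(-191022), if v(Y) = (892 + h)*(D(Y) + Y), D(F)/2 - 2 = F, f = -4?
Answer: 32558661026790469/14694 ≈ 2.2158e+12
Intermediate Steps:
h = 1120 (h = -280*(-4) = 1120)
D(F) = 4 + 2*F
v(Y) = 8048 + 6036*Y (v(Y) = (892 + 1120)*((4 + 2*Y) + Y) = 2012*(4 + 3*Y) = 8048 + 6036*Y)
v(-102)/(1/(-110955 - 3535674)) + 48815/(-191022) = (8048 + 6036*(-102))/(1/(-110955 - 3535674)) + 48815/(-191022) = (8048 - 615672)/(1/(-3646629)) + 48815*(-1/191022) = -607624/(-1/3646629) - 3755/14694 = -607624*(-3646629) - 3755/14694 = 2215779299496 - 3755/14694 = 32558661026790469/14694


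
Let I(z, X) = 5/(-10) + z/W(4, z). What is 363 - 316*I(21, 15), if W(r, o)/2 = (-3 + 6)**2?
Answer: 457/3 ≈ 152.33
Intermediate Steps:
W(r, o) = 18 (W(r, o) = 2*(-3 + 6)**2 = 2*3**2 = 2*9 = 18)
I(z, X) = -1/2 + z/18 (I(z, X) = 5/(-10) + z/18 = 5*(-1/10) + z*(1/18) = -1/2 + z/18)
363 - 316*I(21, 15) = 363 - 316*(-1/2 + (1/18)*21) = 363 - 316*(-1/2 + 7/6) = 363 - 316*2/3 = 363 - 632/3 = 457/3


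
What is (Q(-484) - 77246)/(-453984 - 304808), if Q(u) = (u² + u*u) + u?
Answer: -195391/379396 ≈ -0.51501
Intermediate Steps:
Q(u) = u + 2*u² (Q(u) = (u² + u²) + u = 2*u² + u = u + 2*u²)
(Q(-484) - 77246)/(-453984 - 304808) = (-484*(1 + 2*(-484)) - 77246)/(-453984 - 304808) = (-484*(1 - 968) - 77246)/(-758792) = (-484*(-967) - 77246)*(-1/758792) = (468028 - 77246)*(-1/758792) = 390782*(-1/758792) = -195391/379396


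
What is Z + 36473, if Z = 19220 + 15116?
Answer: 70809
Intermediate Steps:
Z = 34336
Z + 36473 = 34336 + 36473 = 70809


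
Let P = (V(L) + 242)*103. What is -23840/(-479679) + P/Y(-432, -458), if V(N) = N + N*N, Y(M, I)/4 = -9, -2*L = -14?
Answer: -2453734831/2878074 ≈ -852.56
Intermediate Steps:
L = 7 (L = -1/2*(-14) = 7)
Y(M, I) = -36 (Y(M, I) = 4*(-9) = -36)
V(N) = N + N**2
P = 30694 (P = (7*(1 + 7) + 242)*103 = (7*8 + 242)*103 = (56 + 242)*103 = 298*103 = 30694)
-23840/(-479679) + P/Y(-432, -458) = -23840/(-479679) + 30694/(-36) = -23840*(-1/479679) + 30694*(-1/36) = 23840/479679 - 15347/18 = -2453734831/2878074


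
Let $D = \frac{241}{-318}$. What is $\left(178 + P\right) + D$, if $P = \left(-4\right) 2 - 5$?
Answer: $\frac{52229}{318} \approx 164.24$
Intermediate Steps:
$D = - \frac{241}{318}$ ($D = 241 \left(- \frac{1}{318}\right) = - \frac{241}{318} \approx -0.75786$)
$P = -13$ ($P = -8 - 5 = -13$)
$\left(178 + P\right) + D = \left(178 - 13\right) - \frac{241}{318} = 165 - \frac{241}{318} = \frac{52229}{318}$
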